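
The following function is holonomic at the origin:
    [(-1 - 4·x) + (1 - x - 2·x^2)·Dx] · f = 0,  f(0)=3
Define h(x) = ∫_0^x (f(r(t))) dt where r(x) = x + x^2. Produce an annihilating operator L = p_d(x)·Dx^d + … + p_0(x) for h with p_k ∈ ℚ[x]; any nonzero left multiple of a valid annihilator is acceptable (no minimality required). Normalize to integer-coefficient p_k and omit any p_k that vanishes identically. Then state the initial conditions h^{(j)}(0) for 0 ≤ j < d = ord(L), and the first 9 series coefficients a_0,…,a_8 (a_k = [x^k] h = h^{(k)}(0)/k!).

f: a_k = 3, 3, 9, 15, 33, 63, 129, 255, 513, …
Substitute x→r, Dx→(1/r')Dx; clear ⇒ L₀.
∫: right-multiply L₀ by Dx.
L = (1 + 6·x + 12·x^2 + 8·x^3)·Dx + (-1 + x + 3·x^2 + 4·x^3 + 2·x^4)·Dx^2  (order 2).
h: a_k = 0, 3, 3/2, 4, 33/4, 87/5, 40, 657/7, 1791/8, …
ICs: h(0) = 0, h′(0) = 3.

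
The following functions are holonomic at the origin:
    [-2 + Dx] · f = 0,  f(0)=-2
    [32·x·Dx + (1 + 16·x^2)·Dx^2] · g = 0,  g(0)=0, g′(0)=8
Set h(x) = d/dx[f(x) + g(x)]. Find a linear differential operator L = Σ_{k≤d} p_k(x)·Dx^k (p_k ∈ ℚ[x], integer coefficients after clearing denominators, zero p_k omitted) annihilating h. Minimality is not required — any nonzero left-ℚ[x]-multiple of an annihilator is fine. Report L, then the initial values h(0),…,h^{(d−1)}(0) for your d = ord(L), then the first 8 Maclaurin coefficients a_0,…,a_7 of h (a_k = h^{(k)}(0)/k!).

f: a_k = -2, -4, -4, -8/3, -4/3, -8/15, -8/45, -16/315, …
g: a_k = 0, 8, 0, -128/3, 0, 2048/5, 0, -32768/7, …
Weyl lclm of L_f,L_g ⇒ L₀ (ord ≤ 3).
Differentiate: ansatz ord ≤ ord L₀ ⇒ L.
L = (32 - 64·x - 1536·x^2 - 1024·x^3) + (-18 + 704·x^2 - 512·x^4)·Dx + (1 + 16·x + 32·x^2 + 256·x^3 + 256·x^4)·Dx^2  (order 2).
h: a_k = 4, -8, -136, -16/3, 6136/3, -16/15, -1474576/45, -32/315, …
ICs: h(0) = 4, h′(0) = -8.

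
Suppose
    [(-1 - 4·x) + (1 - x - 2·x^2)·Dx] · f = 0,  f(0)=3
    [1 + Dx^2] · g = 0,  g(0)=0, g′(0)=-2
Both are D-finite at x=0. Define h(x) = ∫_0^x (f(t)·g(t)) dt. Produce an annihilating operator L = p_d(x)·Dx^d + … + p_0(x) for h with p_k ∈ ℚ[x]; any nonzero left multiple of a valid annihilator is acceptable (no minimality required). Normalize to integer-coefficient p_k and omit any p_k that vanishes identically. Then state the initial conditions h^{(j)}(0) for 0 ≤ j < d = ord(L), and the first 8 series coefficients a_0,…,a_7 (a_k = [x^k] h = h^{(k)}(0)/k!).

f: a_k = 3, 3, 9, 15, 33, 63, 129, 255, …
g: a_k = 0, -2, 0, 1/3, 0, -1/60, 0, 1/2520, …
h₀=f·g: eliminate ⇒ L₀, order ≤ 1·2.
∫: right-multiply L₀ by Dx.
L = (3 + x + 2·x^2)·Dx + (2 + 8·x)·Dx^2 + (-1 + x + 2·x^2)·Dx^3  (order 3).
h: a_k = 0, 0, -3, -2, -17/4, -29/5, -1261/120, -2421/140, …
ICs: h(0) = 0, h′(0) = 0, h′′(0) = -6.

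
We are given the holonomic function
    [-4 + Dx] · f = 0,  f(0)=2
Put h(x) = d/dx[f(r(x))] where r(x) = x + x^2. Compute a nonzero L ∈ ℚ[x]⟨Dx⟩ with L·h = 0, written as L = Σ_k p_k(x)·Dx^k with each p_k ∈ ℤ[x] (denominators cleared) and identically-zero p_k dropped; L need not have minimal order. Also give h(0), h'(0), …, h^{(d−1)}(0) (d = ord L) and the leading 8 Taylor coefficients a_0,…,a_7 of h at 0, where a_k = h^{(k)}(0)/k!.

f: a_k = 2, 8, 16, 64/3, 64/3, 256/15, 512/45, 2048/315, …
f∘r: x↦r, Dx↦Dx/r' in L_f ⇒ L₀.
Derive L from L₀ (diff closure).
L = (6 + 16·x + 16·x^2) + (-1 - 2·x)·Dx  (order 1).
h: a_k = 8, 48, 160, 1216/3, 832, 22144/15, 104192/45, 23040/7, …
ICs: h(0) = 8.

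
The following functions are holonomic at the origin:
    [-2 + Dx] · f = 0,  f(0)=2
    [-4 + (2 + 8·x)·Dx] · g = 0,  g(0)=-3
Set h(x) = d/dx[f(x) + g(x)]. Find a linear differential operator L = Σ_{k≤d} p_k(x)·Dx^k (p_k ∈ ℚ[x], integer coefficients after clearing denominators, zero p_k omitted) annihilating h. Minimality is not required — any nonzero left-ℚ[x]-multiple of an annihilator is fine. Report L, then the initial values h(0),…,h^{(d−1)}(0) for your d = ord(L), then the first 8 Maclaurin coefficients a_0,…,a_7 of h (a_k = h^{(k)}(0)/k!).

L = (-8 - 8·x) + (2 - 8·x - 16·x^2)·Dx + (1 + 6·x + 8·x^2)·Dx^2  (order 2).
h: a_k = -2, 20, -28, 376/3, -1252/3, 22696/15, -249464/45, 6486512/315, …
ICs: h(0) = -2, h′(0) = 20.

f: a_k = 2, 4, 4, 8/3, 4/3, 8/15, 8/45, 16/315, …
g: a_k = -3, -6, 6, -12, 30, -84, 252, -792, …
Sum ⇒ L₀ = lclm(L_f,L_g) in ℚ(x)⟨Dx⟩.
Differentiate: ansatz ord ≤ ord L₀ ⇒ L.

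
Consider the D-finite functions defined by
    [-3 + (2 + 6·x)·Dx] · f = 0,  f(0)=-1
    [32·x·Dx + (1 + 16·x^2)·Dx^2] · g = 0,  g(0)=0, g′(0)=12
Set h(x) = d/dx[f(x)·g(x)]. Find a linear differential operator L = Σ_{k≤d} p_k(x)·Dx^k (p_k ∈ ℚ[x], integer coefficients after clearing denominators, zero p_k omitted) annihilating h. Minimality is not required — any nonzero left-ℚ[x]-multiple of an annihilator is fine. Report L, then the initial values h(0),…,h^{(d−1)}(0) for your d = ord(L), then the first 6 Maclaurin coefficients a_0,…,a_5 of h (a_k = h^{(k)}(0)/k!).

f: a_k = -1, -3/2, 9/8, -27/16, 405/128, -1701/256, …
g: a_k = 0, 12, 0, -64, 0, 3072/5, …
h₀=f·g: eliminate ⇒ L₀, order ≤ 1·2.
h₀' ⇒ L via d/dx closure of L₀.
L = (303 + 5760·x - 7200·x^2 - 55296·x^3 - 20736·x^4) + (364 + 3780·x + 4992·x^2 - 64512·x^3 - 193536·x^4 - 82944·x^5)·Dx + (36 - 40·x - 828·x^2 - 4096·x^3 - 24192·x^4 - 55296·x^5 - 27648·x^6)·Dx^2  (order 2).
h: a_k = -12, -36, 465/2, 303, -103749/32, -857601/160, …
ICs: h(0) = -12, h′(0) = -36.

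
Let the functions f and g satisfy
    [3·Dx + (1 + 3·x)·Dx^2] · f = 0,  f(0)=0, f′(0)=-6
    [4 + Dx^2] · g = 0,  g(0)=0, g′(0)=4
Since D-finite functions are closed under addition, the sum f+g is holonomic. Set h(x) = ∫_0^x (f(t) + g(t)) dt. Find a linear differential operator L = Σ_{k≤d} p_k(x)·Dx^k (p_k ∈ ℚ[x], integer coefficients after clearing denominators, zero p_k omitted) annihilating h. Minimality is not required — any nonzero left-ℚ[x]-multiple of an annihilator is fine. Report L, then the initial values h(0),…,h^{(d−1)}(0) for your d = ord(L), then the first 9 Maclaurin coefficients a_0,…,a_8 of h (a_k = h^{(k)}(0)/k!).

f: a_k = 0, -6, 9, -18, 81/2, -486/5, 243, -4374/7, 6561/4, …
g: a_k = 0, 4, 0, -8/3, 0, 8/15, 0, -16/315, 0, …
L₀ := lclm(L_f,L_g); ord L₀ ≤ 2+2.
h=∫₀ˣh₀: take L = L₀·Dx.
L = (348 + 144·x + 216·x^2)·Dx^2 + (44 + 180·x + 216·x^2 + 216·x^3)·Dx^3 + (87 + 36·x + 54·x^2)·Dx^4 + (11 + 45·x + 54·x^2 + 54·x^3)·Dx^5  (order 5).
h: a_k = 0, 0, -1, 3, -31/6, 81/10, -145/9, 243/7, -98423/1260, …
ICs: h(0) = 0, h′(0) = 0, h′′(0) = -2, h′′′(0) = 18, h′′′′(0) = -124.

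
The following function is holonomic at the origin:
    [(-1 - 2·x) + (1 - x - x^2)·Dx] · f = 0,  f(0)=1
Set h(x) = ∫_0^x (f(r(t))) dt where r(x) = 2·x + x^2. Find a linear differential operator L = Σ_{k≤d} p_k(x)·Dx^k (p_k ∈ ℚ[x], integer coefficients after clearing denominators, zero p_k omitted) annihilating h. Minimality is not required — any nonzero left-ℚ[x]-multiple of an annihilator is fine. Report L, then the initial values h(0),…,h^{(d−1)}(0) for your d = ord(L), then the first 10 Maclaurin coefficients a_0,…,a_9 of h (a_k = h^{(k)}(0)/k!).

L = (2 + 10·x + 12·x^2 + 4·x^3)·Dx + (-1 + 2·x + 5·x^2 + 4·x^3 + x^4)·Dx^2  (order 2).
h: a_k = 0, 1, 1, 3, 8, 118/5, 217/3, 1595/7, 733, 21557/9, …
ICs: h(0) = 0, h′(0) = 1.

f: a_k = 1, 1, 2, 3, 5, 8, 13, 21, 34, 55, …
L₀ from L_f via x↦r, Dx↦r'^{-1}Dx.
h=∫₀ˣh₀: take L = L₀·Dx.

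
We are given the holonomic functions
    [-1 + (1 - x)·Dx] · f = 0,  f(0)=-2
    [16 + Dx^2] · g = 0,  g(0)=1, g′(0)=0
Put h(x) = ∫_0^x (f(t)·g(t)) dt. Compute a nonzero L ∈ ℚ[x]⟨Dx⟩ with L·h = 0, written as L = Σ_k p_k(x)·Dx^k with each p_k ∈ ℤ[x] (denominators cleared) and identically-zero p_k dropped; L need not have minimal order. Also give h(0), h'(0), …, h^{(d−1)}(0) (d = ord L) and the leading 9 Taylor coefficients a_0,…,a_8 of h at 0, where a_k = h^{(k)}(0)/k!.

f: a_k = -2, -2, -2, -2, -2, -2, -2, -2, -2, …
g: a_k = 1, 0, -8, 0, 32/3, 0, -256/45, 0, 512/315, …
L₀ := L_f ⊗_s L_g (sym. prod.), ord ≤ 2.
∫: right-multiply L₀ by Dx.
L = (-16 + 16·x)·Dx + 2·Dx^2 + (-1 + x)·Dx^3  (order 3).
h: a_k = 0, -2, -1, 14/3, 7/2, -22/15, -11/9, 26/45, 91/180, …
ICs: h(0) = 0, h′(0) = -2, h′′(0) = -2.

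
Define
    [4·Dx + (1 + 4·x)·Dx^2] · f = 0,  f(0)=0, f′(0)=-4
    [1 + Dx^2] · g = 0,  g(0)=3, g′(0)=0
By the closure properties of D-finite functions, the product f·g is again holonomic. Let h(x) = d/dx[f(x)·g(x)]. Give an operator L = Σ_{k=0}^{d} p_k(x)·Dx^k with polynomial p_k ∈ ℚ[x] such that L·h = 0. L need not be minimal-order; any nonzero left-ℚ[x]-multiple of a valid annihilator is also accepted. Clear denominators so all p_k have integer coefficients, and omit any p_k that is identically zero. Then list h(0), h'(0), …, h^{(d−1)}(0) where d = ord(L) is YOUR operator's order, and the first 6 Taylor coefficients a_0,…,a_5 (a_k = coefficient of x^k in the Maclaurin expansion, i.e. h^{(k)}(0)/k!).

f: a_k = 0, -4, 8, -64/3, 64, -1024/5, …
g: a_k = 3, 0, -3/2, 0, 1/8, 0, …
h₀=f·g: eliminate ⇒ L₀, order ≤ 2·2.
Derive L from L₀ (diff closure).
L = (-12355 - 1064·x - 6288·x^2 - 16128·x^3 - 13568·x^4 + 6144·x^5 + 4096·x^6) + (-3384 - 15968·x - 14080·x^2 - 15360·x^3 + 10240·x^4 + 8192·x^5)·Dx + (-12502 - 2384·x - 10016·x^2 - 19968·x^3 - 14848·x^4 + 12288·x^5 + 8192·x^6)·Dx^2 + (-3384 - 15968·x - 14080·x^2 - 15360·x^3 + 10240·x^4 + 8192·x^5)·Dx^3 + (-147 - 1320·x - 3728·x^2 - 3840·x^3 - 1280·x^4 + 6144·x^5 + 4096·x^6)·Dx^4  (order 4).
h: a_k = -12, 48, -174, 720, -5829/2, 11718, …
ICs: h(0) = -12, h′(0) = 48, h′′(0) = -348, h′′′(0) = 4320.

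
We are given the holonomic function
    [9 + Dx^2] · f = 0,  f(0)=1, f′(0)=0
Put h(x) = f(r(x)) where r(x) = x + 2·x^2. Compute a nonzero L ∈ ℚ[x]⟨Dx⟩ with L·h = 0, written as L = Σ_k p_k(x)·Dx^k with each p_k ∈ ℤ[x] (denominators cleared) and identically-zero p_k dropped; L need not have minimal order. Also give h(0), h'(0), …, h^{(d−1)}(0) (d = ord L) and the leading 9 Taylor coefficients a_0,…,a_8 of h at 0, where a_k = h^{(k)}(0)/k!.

f: a_k = 1, 0, -9/2, 0, 27/8, 0, -81/80, 0, 729/4480, …
h₀=f(r): pull back L_f along r ⇒ L₀.
L = (9 + 108·x + 432·x^2 + 576·x^3) - 4·Dx + (1 + 4·x)·Dx^2  (order 2).
h: a_k = 1, 0, -9/2, -18, -117/8, 27, 6399/80, 1917/20, -29511/4480, …
ICs: h(0) = 1, h′(0) = 0.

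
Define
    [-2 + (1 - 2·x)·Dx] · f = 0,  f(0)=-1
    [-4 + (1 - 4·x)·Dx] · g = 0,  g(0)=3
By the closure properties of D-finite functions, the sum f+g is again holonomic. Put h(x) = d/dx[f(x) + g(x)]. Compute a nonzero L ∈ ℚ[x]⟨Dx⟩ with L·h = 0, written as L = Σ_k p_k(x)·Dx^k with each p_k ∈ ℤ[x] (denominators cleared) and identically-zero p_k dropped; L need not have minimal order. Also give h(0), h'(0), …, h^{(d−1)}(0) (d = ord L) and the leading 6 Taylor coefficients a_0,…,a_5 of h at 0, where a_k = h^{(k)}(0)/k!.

f: a_k = -1, -2, -4, -8, -16, -32, …
g: a_k = 3, 12, 48, 192, 768, 3072, …
h₀=f+g: left-lcm gives L₀, ord ≤ 2.
h₀' ⇒ L via d/dx closure of L₀.
L = 48 + (-18 + 48·x)·Dx + (1 - 6·x + 8·x^2)·Dx^2  (order 2).
h: a_k = 10, 88, 552, 3008, 15200, 73344, …
ICs: h(0) = 10, h′(0) = 88.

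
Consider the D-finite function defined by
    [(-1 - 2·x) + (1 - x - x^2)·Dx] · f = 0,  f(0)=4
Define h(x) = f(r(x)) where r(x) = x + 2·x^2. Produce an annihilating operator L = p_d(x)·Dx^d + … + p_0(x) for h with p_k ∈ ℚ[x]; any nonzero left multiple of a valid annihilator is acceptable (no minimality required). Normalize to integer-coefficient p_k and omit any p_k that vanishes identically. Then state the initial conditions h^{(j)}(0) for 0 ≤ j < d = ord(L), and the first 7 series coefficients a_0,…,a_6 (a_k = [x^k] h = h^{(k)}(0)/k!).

f: a_k = 4, 4, 8, 12, 20, 32, 52, …
Change of var in L_f (x↦r) gives L₀.
L = (1 + 6·x + 12·x^2 + 16·x^3) + (-1 + x + 3·x^2 + 4·x^3 + 4·x^4)·Dx  (order 1).
h: a_k = 4, 4, 16, 44, 124, 336, 948, …
ICs: h(0) = 4.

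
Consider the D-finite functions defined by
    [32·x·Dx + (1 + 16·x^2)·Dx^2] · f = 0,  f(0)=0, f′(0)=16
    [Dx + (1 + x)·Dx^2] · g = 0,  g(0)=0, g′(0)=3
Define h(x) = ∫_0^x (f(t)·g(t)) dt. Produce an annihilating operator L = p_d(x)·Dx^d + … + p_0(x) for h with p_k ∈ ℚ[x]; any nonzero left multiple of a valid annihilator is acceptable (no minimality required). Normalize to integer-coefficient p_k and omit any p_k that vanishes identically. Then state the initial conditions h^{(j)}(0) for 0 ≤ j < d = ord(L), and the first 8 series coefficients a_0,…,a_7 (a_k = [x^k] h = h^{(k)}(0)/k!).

f: a_k = 0, 16, 0, -256/3, 0, 4096/5, 0, -65536/7, …
g: a_k = 0, 3, -3/2, 1, -3/4, 3/5, -1/2, 3/7, …
Product ⇒ symmetric product L₀, ord ≤ 4.
∫: right-multiply L₀ by Dx.
L = (4224 + 8384·x + 204800·x^2 + 531456·x^3 + 491520·x^4 + 212992·x^5 + 262144·x^7)·Dx^2 + (4098 + 28864·x + 258368·x^2 + 1045504·x^3 + 1798144·x^4 + 1523712·x^5 + 573440·x^6 + 786432·x^7 + 917504·x^8)·Dx^3 + (132 + 8644·x + 37632·x^2 + 196032·x^3 + 614400·x^4 + 955392·x^5 + 786432·x^6 + 540672·x^7 + 786432·x^8 + 524288·x^9)·Dx^4 + (65 + 258·x + 2497·x^2 + 8576·x^3 + 30336·x^4 + 76800·x^5 + 118272·x^6 + 98304·x^7 + 98304·x^8 + 131072·x^9 + 65536·x^10)·Dx^5  (order 5).
h: a_k = 0, 0, 0, 16, -6, -48, 58/3, 5104/15, …
ICs: h(0) = 0, h′(0) = 0, h′′(0) = 0, h′′′(0) = 96, h′′′′(0) = -144.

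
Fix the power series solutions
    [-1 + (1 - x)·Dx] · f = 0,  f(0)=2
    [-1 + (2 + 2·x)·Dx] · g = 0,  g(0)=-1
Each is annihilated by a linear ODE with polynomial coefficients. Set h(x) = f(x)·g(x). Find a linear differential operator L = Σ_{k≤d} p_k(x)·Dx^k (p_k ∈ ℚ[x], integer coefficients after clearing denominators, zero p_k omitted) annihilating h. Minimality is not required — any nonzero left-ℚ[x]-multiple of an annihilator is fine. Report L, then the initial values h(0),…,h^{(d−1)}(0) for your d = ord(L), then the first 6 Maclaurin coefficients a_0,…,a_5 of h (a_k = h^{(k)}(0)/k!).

f: a_k = 2, 2, 2, 2, 2, 2, …
g: a_k = -1, -1/2, 1/8, -1/16, 5/128, -7/256, …
h₀=f·g: eliminate ⇒ L₀, order ≤ 1·1.
L = (3 + x) + (-2 + 2·x^2)·Dx  (order 1).
h: a_k = -2, -3, -11/4, -23/8, -179/64, -365/128, …
ICs: h(0) = -2.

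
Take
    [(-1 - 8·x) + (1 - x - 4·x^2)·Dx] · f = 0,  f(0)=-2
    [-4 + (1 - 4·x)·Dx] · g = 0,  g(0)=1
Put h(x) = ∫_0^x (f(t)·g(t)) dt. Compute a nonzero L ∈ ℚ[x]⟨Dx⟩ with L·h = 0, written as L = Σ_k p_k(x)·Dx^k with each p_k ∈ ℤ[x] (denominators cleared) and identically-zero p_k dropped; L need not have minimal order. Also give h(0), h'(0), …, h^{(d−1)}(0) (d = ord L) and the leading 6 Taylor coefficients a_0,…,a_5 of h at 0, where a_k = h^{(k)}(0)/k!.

f: a_k = -2, -2, -10, -18, -58, -130, …
g: a_k = 1, 4, 16, 64, 256, 1024, …
h₀=f·g: eliminate ⇒ L₀, order ≤ 1·1.
h=∫h₀ ⇒ L = L₀·Dx.
L = (-5 + 48·x^2)·Dx + (1 - 5·x + 16·x^3)·Dx^2  (order 2).
h: a_k = 0, -2, -5, -50/3, -109/2, -186, …
ICs: h(0) = 0, h′(0) = -2.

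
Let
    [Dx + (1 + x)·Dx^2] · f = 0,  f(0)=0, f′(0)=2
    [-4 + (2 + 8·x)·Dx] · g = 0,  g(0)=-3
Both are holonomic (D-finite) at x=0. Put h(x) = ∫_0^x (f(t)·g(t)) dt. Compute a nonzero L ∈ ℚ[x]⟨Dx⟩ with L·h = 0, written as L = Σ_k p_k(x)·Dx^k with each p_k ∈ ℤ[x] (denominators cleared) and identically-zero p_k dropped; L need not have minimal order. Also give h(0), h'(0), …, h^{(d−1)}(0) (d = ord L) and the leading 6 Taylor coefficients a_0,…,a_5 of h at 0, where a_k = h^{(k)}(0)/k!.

f: a_k = 0, 2, -1, 2/3, -1/2, 2/5, …
g: a_k = -3, -6, 6, -12, 30, -84, …
f·g: L₀ = L_f ⊗_s L_g, ord ≤ 2·1.
Integrate: L := L₀·Dx.
L = (10 + 4·x)·Dx + (-3 - 12·x)·Dx^2 + (1 + 9·x + 24·x^2 + 16·x^3)·Dx^3  (order 3).
h: a_k = 0, 0, -3, -3, 4, -13/2, …
ICs: h(0) = 0, h′(0) = 0, h′′(0) = -6.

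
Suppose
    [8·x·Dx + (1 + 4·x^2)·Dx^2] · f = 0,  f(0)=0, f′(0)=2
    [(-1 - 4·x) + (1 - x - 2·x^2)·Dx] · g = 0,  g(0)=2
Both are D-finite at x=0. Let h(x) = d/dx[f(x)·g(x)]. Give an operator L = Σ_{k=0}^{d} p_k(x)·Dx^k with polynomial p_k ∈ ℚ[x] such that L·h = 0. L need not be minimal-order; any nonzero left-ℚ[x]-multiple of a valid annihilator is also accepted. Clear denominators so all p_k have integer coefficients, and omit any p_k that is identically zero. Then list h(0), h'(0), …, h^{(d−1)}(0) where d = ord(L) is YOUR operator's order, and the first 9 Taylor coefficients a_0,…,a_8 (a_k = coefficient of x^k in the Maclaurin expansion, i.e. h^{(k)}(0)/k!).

L = (288·x^2 + 384·x^3 + 1152·x^4) + (5 + 24·x + 36·x^2 + 128·x^3 + 384·x^4 + 768·x^5)·Dx + (-1 - x - 12·x^2 + 12·x^3 - 8·x^4 + 64·x^5 + 96·x^6)·Dx^2  (order 2).
h: a_k = 4, 8, 20, 176/3, 204, 2104/5, 12092/15, 14304/7, 188852/35, …
ICs: h(0) = 4, h′(0) = 8.

f: a_k = 0, 2, 0, -8/3, 0, 32/5, 0, -128/7, 0, …
g: a_k = 2, 2, 6, 10, 22, 42, 86, 170, 342, …
h₀=f·g: eliminate ⇒ L₀, order ≤ 2·1.
Derive L from L₀ (diff closure).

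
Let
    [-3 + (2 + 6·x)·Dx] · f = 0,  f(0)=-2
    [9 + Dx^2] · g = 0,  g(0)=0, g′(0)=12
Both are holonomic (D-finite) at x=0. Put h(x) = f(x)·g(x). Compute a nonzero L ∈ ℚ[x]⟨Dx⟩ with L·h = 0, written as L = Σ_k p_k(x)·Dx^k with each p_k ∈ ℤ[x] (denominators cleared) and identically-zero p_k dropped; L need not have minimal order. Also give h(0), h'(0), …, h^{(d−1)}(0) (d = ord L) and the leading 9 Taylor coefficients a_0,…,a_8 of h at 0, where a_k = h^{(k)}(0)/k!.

f: a_k = -2, -3, 9/4, -27/8, 405/64, -1701/128, 15309/512, -72171/1024, 2814669/16384, …
g: a_k = 0, 12, 0, -18, 0, 81/10, 0, -243/140, 0, …
Sym-product of L_f,L_g gives L₀ (≤ ord 2).
L = (63 + 216·x + 324·x^2) + (-12 - 36·x)·Dx + (4 + 24·x + 36·x^2)·Dx^2  (order 2).
h: a_k = 0, -24, -36, 63, 27/2, 1539/80, -19683/160, 238869/896, -5632983/8960, …
ICs: h(0) = 0, h′(0) = -24.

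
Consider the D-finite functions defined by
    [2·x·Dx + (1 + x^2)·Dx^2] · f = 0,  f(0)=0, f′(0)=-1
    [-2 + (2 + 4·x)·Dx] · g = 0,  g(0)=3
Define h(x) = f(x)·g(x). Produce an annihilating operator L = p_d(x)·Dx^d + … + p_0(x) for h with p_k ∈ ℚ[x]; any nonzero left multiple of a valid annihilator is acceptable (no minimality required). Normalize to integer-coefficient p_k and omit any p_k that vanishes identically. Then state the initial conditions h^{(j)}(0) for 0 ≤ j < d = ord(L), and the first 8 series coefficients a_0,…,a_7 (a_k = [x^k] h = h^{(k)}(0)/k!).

f: a_k = 0, -1, 0, 1/3, 0, -1/5, 0, 1/7, …
g: a_k = 3, 3, -3/2, 3/2, -15/8, 21/8, -63/16, 99/16, …
Sym-product of L_f,L_g gives L₀ (≤ ord 2).
L = (3 - 2·x - x^2) + (-2 - 2·x + 6·x^2 + 4·x^3)·Dx + (1 + 4·x + 5·x^2 + 4·x^3 + 4·x^4)·Dx^2  (order 2).
h: a_k = 0, -3, -3, 5/2, -1/2, 31/40, -109/40, 2263/560, …
ICs: h(0) = 0, h′(0) = -3.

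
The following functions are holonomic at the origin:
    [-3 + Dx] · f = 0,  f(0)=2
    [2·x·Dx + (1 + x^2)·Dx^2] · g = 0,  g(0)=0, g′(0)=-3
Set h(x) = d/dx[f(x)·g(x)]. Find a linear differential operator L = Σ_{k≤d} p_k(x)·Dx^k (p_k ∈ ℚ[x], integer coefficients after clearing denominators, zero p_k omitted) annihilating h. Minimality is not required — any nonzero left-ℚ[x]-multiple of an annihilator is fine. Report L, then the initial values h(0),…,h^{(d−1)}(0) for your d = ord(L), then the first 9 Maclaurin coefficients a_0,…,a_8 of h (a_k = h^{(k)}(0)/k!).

L = (21 - 36·x + 72·x^2 - 36·x^3 + 27·x^4) + (-16 + 18·x - 42·x^2 + 18·x^3 - 18·x^4)·Dx + (3 - 2·x + 6·x^2 - 2·x^3 + 3·x^4)·Dx^2  (order 2).
h: a_k = -6, -36, -75, -84, -249/4, -81/2, -1083/40, -387/35, 3813/2240, …
ICs: h(0) = -6, h′(0) = -36.

f: a_k = 2, 6, 9, 9, 27/4, 81/20, 81/40, 243/280, 729/2240, …
g: a_k = 0, -3, 0, 1, 0, -3/5, 0, 3/7, 0, …
f·g: L₀ = L_f ⊗_s L_g, ord ≤ 1·2.
h₀' ⇒ L via d/dx closure of L₀.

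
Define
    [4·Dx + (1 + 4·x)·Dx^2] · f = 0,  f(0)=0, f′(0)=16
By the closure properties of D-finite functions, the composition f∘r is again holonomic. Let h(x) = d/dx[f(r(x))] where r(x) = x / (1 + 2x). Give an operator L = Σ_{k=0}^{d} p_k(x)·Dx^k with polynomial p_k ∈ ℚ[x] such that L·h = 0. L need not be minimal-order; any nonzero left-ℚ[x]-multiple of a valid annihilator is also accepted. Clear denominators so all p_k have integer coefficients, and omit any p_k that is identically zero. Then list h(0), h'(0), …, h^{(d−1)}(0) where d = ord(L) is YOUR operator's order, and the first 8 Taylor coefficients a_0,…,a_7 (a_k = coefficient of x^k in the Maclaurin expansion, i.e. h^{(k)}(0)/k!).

f: a_k = 0, 16, -32, 256/3, -256, 4096/5, -8192/3, 65536/7, …
L₀ from L_f via x↦r, Dx↦r'^{-1}Dx.
h₀' ⇒ L via d/dx closure of L₀.
L = (8 + 24·x) + (1 + 8·x + 12·x^2)·Dx  (order 1).
h: a_k = 16, -128, 832, -5120, 30976, -186368, 1119232, -6717440, …
ICs: h(0) = 16.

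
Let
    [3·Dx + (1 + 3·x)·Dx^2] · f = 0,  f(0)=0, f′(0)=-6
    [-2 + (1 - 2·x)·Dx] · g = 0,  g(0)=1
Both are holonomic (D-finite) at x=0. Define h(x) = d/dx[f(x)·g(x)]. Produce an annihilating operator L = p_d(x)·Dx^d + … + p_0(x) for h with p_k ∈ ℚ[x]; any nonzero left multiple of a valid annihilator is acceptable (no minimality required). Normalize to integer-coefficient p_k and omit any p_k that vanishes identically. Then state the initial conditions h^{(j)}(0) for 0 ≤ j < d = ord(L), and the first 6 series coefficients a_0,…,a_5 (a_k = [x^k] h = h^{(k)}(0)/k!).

L = 24 + 30·x·Dx + (-1 - x + 6·x^2)·Dx^2  (order 2).
h: a_k = -6, -6, -72, -30, -561, 558/5, …
ICs: h(0) = -6, h′(0) = -6.

f: a_k = 0, -6, 9, -18, 81/2, -486/5, …
g: a_k = 1, 2, 4, 8, 16, 32, …
f·g: L₀ = L_f ⊗_s L_g, ord ≤ 2·1.
Differentiate: ansatz ord ≤ ord L₀ ⇒ L.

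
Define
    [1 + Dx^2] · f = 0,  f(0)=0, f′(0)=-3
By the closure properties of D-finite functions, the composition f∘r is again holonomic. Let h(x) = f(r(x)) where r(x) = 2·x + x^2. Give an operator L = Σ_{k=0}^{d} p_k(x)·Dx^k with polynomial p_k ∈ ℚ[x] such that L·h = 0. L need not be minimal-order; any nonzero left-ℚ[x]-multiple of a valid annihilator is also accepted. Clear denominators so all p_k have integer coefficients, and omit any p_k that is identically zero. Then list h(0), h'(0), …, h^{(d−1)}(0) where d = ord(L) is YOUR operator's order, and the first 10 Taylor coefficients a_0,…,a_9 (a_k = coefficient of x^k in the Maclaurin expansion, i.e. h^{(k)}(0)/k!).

L = (4 + 12·x + 12·x^2 + 4·x^3) - Dx + (1 + x)·Dx^2  (order 2).
h: a_k = 0, -6, -3, 4, 6, 11/5, -3/2, -202/105, -11/15, 551/3780, …
ICs: h(0) = 0, h′(0) = -6.

f: a_k = 0, -3, 0, 1/2, 0, -1/40, 0, 1/1680, 0, -1/120960, …
f∘r: x↦r, Dx↦Dx/r' in L_f ⇒ L₀.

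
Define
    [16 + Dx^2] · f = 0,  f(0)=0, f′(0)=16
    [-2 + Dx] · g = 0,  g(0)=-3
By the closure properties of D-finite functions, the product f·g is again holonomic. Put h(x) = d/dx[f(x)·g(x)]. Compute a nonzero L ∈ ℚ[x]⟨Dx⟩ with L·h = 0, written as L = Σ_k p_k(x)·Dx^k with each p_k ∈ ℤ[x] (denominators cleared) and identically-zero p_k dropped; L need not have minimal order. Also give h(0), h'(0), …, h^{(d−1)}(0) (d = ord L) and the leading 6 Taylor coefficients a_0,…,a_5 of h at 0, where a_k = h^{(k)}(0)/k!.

L = 20 - 4·Dx + Dx^2  (order 2).
h: a_k = -48, -192, 96, 768, 608, -1408/5, …
ICs: h(0) = -48, h′(0) = -192.

f: a_k = 0, 16, 0, -128/3, 0, 512/15, …
g: a_k = -3, -6, -6, -4, -2, -4/5, …
Sym-product of L_f,L_g gives L₀ (≤ ord 2).
Differentiate: ansatz ord ≤ ord L₀ ⇒ L.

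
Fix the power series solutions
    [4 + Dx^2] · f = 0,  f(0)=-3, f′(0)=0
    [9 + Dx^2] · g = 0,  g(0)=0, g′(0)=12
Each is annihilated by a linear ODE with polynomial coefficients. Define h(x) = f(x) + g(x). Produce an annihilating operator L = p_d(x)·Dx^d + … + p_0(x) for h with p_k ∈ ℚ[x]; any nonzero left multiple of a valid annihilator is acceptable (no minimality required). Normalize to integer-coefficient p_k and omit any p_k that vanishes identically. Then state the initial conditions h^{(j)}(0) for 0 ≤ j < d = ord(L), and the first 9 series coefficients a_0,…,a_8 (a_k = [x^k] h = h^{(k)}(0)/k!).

L = 36 + 13·Dx^2 + Dx^4  (order 4).
h: a_k = -3, 12, 6, -18, -2, 81/10, 4/15, -243/140, -2/105, …
ICs: h(0) = -3, h′(0) = 12, h′′(0) = 12, h′′′(0) = -108.

f: a_k = -3, 0, 6, 0, -2, 0, 4/15, 0, -2/105, …
g: a_k = 0, 12, 0, -18, 0, 81/10, 0, -243/140, 0, …
Weyl lclm of L_f,L_g ⇒ L₀ (ord ≤ 4).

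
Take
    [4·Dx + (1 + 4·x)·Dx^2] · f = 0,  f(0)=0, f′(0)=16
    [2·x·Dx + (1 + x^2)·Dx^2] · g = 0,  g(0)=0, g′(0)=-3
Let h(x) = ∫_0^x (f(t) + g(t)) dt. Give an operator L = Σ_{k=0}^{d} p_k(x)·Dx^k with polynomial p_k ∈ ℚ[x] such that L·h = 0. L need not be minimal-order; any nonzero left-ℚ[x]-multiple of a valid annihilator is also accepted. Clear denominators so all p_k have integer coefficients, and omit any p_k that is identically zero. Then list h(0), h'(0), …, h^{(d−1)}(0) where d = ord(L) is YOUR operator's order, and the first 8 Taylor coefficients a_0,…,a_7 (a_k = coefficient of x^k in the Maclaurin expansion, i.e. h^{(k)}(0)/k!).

f: a_k = 0, 16, -32, 256/3, -256, 4096/5, -8192/3, 65536/7, …
g: a_k = 0, -3, 0, 1, 0, -3/5, 0, 3/7, …
h₀=f+g: left-lcm gives L₀, ord ≤ 4.
h=∫h₀ ⇒ L = L₀·Dx.
L = (-4 - 48·x + 12·x^2 + 16·x^3)·Dx^2 + (-17 - 8·x - 45·x^2 + 24·x^3 + 32·x^4)·Dx^3 + (-2 - 7·x + 4·x^2 + x^3 + 6·x^4 + 8·x^5)·Dx^4  (order 4).
h: a_k = 0, 0, 13/2, -32/3, 259/12, -256/5, 4093/30, -8192/21, …
ICs: h(0) = 0, h′(0) = 0, h′′(0) = 13, h′′′(0) = -64.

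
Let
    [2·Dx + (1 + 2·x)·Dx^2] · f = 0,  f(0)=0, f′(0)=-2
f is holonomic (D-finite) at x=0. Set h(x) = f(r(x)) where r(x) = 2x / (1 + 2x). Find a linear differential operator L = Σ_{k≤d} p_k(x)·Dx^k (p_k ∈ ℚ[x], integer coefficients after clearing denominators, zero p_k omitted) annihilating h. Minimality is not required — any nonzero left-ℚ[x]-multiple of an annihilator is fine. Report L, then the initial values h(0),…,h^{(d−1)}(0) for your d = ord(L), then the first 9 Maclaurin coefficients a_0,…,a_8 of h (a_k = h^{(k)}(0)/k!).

f: a_k = 0, -2, 2, -8/3, 4, -32/5, 32/3, -128/7, 32, …
Substitute x→r, Dx→(1/r')Dx; clear ⇒ L₀.
L = (8 + 24·x)·Dx + (1 + 8·x + 12·x^2)·Dx^2  (order 2).
h: a_k = 0, -4, 16, -208/3, 320, -7744/5, 23296/3, -279808/7, 209920, …
ICs: h(0) = 0, h′(0) = -4.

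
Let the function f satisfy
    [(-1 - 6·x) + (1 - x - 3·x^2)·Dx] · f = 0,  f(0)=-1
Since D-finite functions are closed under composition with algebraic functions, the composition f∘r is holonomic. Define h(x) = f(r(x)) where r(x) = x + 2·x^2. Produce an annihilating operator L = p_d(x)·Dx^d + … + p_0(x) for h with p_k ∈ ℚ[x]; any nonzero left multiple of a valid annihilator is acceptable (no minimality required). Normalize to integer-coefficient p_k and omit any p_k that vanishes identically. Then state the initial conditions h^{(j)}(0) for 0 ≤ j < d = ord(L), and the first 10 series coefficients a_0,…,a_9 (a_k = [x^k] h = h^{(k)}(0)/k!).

L = (1 + 10·x + 36·x^2 + 48·x^3) + (-1 + x + 5·x^2 + 12·x^3 + 12·x^4)·Dx  (order 1).
h: a_k = -1, -1, -6, -23, -77, -276, -1009, -3589, -12870, -46235, …
ICs: h(0) = -1.

f: a_k = -1, -1, -4, -7, -19, -40, -97, -217, -508, -1159, …
L₀ from L_f via x↦r, Dx↦r'^{-1}Dx.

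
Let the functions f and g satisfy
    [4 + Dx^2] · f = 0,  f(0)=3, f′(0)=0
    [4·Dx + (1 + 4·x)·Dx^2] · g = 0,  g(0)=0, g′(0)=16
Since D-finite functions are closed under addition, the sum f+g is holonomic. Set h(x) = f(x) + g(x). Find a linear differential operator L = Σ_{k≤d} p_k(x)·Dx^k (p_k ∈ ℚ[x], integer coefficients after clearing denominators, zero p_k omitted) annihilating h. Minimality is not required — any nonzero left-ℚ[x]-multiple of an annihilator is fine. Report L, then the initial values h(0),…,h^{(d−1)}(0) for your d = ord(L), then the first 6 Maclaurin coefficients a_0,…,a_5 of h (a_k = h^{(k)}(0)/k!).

f: a_k = 3, 0, -6, 0, 2, 0, …
g: a_k = 0, 16, -32, 256/3, -256, 4096/5, …
L₀ := lclm(L_f,L_g); ord L₀ ≤ 2+2.
L = (400 + 128·x + 256·x^2)·Dx + (36 + 176·x + 192·x^2 + 256·x^3)·Dx^2 + (100 + 32·x + 64·x^2)·Dx^3 + (9 + 44·x + 48·x^2 + 64·x^3)·Dx^4  (order 4).
h: a_k = 3, 16, -38, 256/3, -254, 4096/5, …
ICs: h(0) = 3, h′(0) = 16, h′′(0) = -76, h′′′(0) = 512.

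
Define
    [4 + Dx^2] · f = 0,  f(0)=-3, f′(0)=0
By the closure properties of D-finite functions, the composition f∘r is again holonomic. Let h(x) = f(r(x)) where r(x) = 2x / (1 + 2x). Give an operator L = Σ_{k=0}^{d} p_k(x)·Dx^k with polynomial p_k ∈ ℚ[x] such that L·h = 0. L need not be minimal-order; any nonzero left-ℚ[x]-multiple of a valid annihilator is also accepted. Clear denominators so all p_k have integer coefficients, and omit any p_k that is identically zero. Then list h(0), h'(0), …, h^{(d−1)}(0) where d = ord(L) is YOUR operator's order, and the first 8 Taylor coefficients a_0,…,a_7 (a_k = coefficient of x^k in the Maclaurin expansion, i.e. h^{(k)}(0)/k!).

f: a_k = -3, 0, 6, 0, -2, 0, 4/15, 0, …
L₀ from L_f via x↦r, Dx↦r'^{-1}Dx.
L = 16 + (4 + 24·x + 48·x^2 + 32·x^3)·Dx + (1 + 8·x + 24·x^2 + 32·x^3 + 16·x^4)·Dx^2  (order 2).
h: a_k = -3, 0, 24, -96, 256, -512, 9856/15, 1536/5, …
ICs: h(0) = -3, h′(0) = 0.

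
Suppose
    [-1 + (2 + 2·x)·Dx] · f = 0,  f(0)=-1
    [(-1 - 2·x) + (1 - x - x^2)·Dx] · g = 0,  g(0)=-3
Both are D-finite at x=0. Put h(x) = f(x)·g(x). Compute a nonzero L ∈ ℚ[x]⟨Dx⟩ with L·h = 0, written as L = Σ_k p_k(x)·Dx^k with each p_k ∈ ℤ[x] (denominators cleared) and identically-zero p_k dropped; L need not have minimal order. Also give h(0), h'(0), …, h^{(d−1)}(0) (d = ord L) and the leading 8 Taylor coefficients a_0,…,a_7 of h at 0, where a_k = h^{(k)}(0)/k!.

f: a_k = -1, -1/2, 1/8, -1/16, 5/128, -7/256, 21/1024, -33/2048, …
g: a_k = -3, -3, -6, -9, -15, -24, -39, -63, …
L₀ := L_f ⊗_s L_g (sym. prod.), ord ≤ 1.
L = (3 + 5·x + 3·x^2) + (-2 + 4·x^2 + 2·x^3)·Dx  (order 1).
h: a_k = 3, 9/2, 57/8, 189/16, 2409/128, 7863/256, 50661/1024, 164325/2048, …
ICs: h(0) = 3.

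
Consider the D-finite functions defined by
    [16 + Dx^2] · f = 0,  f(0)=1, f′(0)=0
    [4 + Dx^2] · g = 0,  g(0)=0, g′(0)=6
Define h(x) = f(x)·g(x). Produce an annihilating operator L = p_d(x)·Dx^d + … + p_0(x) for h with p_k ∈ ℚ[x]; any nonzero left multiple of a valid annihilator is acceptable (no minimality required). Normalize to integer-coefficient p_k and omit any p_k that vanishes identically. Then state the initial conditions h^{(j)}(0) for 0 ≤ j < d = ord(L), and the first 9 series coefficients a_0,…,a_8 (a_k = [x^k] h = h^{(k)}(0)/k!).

f: a_k = 1, 0, -8, 0, 32/3, 0, -256/45, 0, 512/315, …
g: a_k = 0, 6, 0, -4, 0, 4/5, 0, -8/105, 0, …
Sym-product of L_f,L_g gives L₀ (≤ ord 4).
L = 144 + 40·Dx^2 + Dx^4  (order 4).
h: a_k = 0, 6, 0, -52, 0, 484/5, 0, -8744/105, 0, …
ICs: h(0) = 0, h′(0) = 6, h′′(0) = 0, h′′′(0) = -312.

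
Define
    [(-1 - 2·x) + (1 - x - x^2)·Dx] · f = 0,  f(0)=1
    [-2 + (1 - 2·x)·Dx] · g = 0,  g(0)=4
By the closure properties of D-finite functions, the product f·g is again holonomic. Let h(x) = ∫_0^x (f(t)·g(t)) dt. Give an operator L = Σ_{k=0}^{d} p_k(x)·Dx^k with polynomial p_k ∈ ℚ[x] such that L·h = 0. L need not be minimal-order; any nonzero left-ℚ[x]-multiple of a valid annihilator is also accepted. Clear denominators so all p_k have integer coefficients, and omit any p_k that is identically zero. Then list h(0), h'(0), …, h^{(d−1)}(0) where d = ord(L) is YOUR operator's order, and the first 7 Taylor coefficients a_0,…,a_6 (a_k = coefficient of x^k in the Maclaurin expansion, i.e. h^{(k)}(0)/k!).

f: a_k = 1, 1, 2, 3, 5, 8, 13, …
g: a_k = 4, 8, 16, 32, 64, 128, 256, …
Product ⇒ symmetric product L₀, ord ≤ 1.
h=∫₀ˣh₀: take L = L₀·Dx.
L = (-3 + 2·x + 6·x^2)·Dx + (1 - 3·x + x^2 + 2·x^3)·Dx^2  (order 2).
h: a_k = 0, 4, 6, 32/3, 19, 172/5, 188/3, …
ICs: h(0) = 0, h′(0) = 4.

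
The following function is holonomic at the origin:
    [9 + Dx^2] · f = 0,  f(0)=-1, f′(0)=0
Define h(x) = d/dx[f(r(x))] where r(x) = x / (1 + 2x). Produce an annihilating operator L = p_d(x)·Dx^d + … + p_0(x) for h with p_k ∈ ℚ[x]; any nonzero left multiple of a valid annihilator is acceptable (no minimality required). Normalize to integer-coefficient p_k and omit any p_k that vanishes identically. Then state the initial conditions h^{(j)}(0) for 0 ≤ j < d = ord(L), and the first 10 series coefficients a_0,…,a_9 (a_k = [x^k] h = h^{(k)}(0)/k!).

L = (33 + 96·x + 96·x^2) + (12 + 72·x + 144·x^2 + 96·x^3)·Dx + (1 + 8·x + 24·x^2 + 32·x^3 + 16·x^4)·Dx^2  (order 2).
h: a_k = 0, 9, -54, 405/2, -585, 54243/40, -47061/20, 188955/112, 2492289/280, -257968071/4480, …
ICs: h(0) = 0, h′(0) = 9.

f: a_k = -1, 0, 9/2, 0, -27/8, 0, 81/80, 0, -729/4480, 0, …
f∘r: x↦r, Dx↦Dx/r' in L_f ⇒ L₀.
Derive L from L₀ (diff closure).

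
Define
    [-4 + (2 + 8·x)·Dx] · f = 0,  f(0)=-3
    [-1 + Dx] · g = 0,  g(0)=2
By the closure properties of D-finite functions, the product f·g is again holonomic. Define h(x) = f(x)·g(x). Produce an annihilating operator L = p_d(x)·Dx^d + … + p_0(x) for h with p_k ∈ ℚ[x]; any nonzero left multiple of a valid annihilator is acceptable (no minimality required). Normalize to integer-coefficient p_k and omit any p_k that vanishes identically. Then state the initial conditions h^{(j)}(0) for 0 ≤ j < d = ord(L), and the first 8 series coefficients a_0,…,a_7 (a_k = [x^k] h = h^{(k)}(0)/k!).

L = (-3 - 4·x) + (1 + 4·x)·Dx  (order 1).
h: a_k = -6, -18, -3, -19, 159/4, -2371/20, 43487/120, -323377/280, …
ICs: h(0) = -6.

f: a_k = -3, -6, 6, -12, 30, -84, 252, -792, …
g: a_k = 2, 2, 1, 1/3, 1/12, 1/60, 1/360, 1/2520, …
L₀ := L_f ⊗_s L_g (sym. prod.), ord ≤ 1.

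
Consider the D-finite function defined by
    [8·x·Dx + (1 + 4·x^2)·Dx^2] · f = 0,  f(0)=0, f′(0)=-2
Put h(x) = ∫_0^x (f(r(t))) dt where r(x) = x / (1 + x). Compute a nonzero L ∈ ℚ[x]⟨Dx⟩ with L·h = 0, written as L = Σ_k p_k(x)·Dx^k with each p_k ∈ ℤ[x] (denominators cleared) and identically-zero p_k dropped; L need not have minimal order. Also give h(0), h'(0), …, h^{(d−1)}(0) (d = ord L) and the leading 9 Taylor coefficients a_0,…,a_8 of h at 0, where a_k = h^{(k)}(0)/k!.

L = (2 + 10·x)·Dx^2 + (1 + 2·x + 5·x^2)·Dx^3  (order 3).
h: a_k = 0, 0, -1, 2/3, 1/6, -6/5, 19/15, 22/21, -139/28, …
ICs: h(0) = 0, h′(0) = 0, h′′(0) = -2.

f: a_k = 0, -2, 0, 8/3, 0, -32/5, 0, 128/7, 0, …
f∘r: x↦r, Dx↦Dx/r' in L_f ⇒ L₀.
h=∫₀ˣh₀: take L = L₀·Dx.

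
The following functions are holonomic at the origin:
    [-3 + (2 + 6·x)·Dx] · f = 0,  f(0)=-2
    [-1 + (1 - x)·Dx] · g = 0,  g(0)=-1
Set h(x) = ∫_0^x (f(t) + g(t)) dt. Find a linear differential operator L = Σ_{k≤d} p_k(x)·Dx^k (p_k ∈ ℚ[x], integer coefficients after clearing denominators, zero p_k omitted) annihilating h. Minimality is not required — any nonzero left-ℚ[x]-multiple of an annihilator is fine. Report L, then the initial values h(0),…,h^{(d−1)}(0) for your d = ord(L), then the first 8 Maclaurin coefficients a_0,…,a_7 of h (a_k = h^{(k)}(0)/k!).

f: a_k = -2, -3, 9/4, -27/8, 405/64, -1701/128, 15309/512, -72171/1024, …
g: a_k = -1, -1, -1, -1, -1, -1, -1, -1, …
Sum ⇒ L₀ = lclm(L_f,L_g) in ℚ(x)⟨Dx⟩.
Integrate: L := L₀·Dx.
L = (21 + 27·x)·Dx + (-17 - 30·x - 81·x^2)·Dx^2 + (-2 + 14·x + 42·x^2 - 54·x^3)·Dx^3  (order 3).
h: a_k = 0, -3, -2, 5/12, -35/32, 341/320, -1829/768, 14797/3584, …
ICs: h(0) = 0, h′(0) = -3, h′′(0) = -4.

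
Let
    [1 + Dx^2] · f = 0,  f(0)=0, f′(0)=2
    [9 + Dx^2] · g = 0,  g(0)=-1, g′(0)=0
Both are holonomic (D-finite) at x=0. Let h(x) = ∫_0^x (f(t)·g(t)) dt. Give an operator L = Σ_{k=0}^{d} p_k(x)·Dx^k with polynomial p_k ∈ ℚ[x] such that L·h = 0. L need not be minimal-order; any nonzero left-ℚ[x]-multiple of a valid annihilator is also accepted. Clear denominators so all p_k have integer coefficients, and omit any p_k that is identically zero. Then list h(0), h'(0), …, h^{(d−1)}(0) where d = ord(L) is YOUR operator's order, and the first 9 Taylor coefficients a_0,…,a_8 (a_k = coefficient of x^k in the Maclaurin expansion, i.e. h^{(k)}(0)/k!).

f: a_k = 0, 2, 0, -1/3, 0, 1/60, 0, -1/2520, 0, …
g: a_k = -1, 0, 9/2, 0, -27/8, 0, 81/80, 0, -729/4480, …
h₀=f·g: eliminate ⇒ L₀, order ≤ 2·2.
∫: right-multiply L₀ by Dx.
L = 64·Dx + 20·Dx^3 + Dx^5  (order 5).
h: a_k = 0, 0, -1, 0, 7/3, 0, -62/45, 0, 127/315, …
ICs: h(0) = 0, h′(0) = 0, h′′(0) = -2, h′′′(0) = 0, h′′′′(0) = 56.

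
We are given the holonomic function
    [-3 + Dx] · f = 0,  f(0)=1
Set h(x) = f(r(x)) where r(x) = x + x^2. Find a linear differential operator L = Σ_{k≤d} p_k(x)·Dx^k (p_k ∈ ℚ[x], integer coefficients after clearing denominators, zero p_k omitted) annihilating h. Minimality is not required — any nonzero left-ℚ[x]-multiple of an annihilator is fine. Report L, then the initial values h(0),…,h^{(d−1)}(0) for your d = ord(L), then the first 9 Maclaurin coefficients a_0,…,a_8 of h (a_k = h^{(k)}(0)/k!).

L = (-3 - 6·x) + Dx  (order 1).
h: a_k = 1, 3, 15/2, 27/2, 171/8, 1161/40, 2871/80, 4509/112, 188217/4480, …
ICs: h(0) = 1.

f: a_k = 1, 3, 9/2, 9/2, 27/8, 81/40, 81/80, 243/560, 729/4480, …
Change of var in L_f (x↦r) gives L₀.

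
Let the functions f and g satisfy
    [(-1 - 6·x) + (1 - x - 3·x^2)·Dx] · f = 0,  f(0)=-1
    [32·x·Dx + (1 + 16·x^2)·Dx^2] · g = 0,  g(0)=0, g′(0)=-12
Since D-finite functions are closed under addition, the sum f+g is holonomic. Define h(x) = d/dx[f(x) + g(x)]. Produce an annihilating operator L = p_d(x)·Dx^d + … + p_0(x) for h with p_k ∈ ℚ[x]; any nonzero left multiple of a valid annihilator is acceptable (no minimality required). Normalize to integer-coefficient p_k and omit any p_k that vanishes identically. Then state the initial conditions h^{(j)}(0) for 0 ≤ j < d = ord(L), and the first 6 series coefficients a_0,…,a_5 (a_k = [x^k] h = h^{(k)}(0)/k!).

f: a_k = -1, -1, -4, -7, -19, -40, …
g: a_k = 0, -12, 0, 64, 0, -3072/5, …
h₀=f+g: left-lcm gives L₀, ord ≤ 3.
h₀' ⇒ L via d/dx closure of L₀.
L = (-128 + 512·x + 10560·x^2 + 25344·x^3 + 95904·x^4 + 41472·x^6) + (37 + 208·x - 206·x^2 + 1476·x^3 + 24336·x^4 + 66528·x^5 + 6912·x^6 + 41472·x^7)·Dx + (-4 - 21·x - 198·x^2 - 90·x^3 - 1775·x^4 + 4080·x^5 + 6336·x^6 + 2304·x^7 + 6912·x^8)·Dx^2  (order 2).
h: a_k = -13, -8, 171, -76, -3272, -582, …
ICs: h(0) = -13, h′(0) = -8.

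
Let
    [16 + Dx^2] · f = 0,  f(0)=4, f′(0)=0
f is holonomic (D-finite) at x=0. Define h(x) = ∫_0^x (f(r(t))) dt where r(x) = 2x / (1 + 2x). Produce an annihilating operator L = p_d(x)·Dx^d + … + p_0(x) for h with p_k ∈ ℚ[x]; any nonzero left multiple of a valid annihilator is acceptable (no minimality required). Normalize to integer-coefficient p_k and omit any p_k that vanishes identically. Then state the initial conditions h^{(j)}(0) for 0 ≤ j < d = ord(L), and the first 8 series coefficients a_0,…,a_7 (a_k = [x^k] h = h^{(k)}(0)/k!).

f: a_k = 4, 0, -32, 0, 128/3, 0, -1024/45, 0, …
Change of var in L_f (x↦r) gives L₀.
Integrate: L := L₀·Dx.
L = 64·Dx + (4 + 24·x + 48·x^2 + 32·x^3)·Dx^2 + (1 + 8·x + 24·x^2 + 32·x^3 + 16·x^4)·Dx^3  (order 3).
h: a_k = 0, 4, 0, -128/3, 128, -512/3, -2048/9, 100352/45, …
ICs: h(0) = 0, h′(0) = 4, h′′(0) = 0.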